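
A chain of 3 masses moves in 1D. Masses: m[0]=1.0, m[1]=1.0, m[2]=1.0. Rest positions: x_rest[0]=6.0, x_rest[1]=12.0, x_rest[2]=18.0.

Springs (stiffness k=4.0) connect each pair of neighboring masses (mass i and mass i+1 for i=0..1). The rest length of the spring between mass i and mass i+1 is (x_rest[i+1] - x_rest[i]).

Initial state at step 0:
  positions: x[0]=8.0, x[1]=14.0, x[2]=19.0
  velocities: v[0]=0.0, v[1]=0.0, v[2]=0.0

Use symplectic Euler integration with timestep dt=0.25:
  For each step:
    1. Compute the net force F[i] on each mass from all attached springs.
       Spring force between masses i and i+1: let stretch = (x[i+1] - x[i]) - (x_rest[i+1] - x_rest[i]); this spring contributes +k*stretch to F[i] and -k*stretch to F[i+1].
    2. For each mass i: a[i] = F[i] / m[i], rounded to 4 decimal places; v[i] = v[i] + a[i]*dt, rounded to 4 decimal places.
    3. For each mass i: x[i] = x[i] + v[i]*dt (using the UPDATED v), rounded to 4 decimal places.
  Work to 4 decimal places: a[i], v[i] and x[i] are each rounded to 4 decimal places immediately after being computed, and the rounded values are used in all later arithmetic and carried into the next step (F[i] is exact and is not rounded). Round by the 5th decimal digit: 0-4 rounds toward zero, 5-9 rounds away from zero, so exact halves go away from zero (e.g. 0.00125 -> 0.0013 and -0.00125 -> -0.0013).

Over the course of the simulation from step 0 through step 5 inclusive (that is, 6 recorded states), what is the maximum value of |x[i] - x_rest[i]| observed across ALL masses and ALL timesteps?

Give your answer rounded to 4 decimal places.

Step 0: x=[8.0000 14.0000 19.0000] v=[0.0000 0.0000 0.0000]
Step 1: x=[8.0000 13.7500 19.2500] v=[0.0000 -1.0000 1.0000]
Step 2: x=[7.9375 13.4375 19.6250] v=[-0.2500 -1.2500 1.5000]
Step 3: x=[7.7500 13.2969 19.9531] v=[-0.7500 -0.5625 1.3125]
Step 4: x=[7.4492 13.4336 20.1172] v=[-1.2031 0.5468 0.6563]
Step 5: x=[7.1445 13.7451 20.1104] v=[-1.2187 1.2460 -0.0273]
Max displacement = 2.1172

Answer: 2.1172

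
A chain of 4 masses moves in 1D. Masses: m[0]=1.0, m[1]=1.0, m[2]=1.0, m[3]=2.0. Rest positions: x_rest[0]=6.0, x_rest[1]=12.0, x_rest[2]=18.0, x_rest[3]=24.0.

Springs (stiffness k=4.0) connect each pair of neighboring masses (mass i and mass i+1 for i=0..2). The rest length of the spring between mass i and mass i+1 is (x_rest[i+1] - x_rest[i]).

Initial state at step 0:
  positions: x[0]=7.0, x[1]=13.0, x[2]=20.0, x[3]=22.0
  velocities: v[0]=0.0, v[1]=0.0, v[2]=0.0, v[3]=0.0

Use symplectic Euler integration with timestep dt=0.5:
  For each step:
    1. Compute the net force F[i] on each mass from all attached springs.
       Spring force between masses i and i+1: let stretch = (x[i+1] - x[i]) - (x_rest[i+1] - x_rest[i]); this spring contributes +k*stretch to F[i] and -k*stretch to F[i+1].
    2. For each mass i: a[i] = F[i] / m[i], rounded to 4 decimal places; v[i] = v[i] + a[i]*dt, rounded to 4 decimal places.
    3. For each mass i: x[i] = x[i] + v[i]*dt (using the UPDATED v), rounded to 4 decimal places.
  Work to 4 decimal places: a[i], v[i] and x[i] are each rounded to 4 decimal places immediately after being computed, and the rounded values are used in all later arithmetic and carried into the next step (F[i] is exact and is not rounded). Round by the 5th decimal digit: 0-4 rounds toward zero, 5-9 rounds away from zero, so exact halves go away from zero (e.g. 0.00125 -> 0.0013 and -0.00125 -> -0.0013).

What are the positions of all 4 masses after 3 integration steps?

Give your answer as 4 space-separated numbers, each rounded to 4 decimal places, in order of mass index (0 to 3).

Answer: 4.0000 12.0000 18.5000 24.7500

Derivation:
Step 0: x=[7.0000 13.0000 20.0000 22.0000] v=[0.0000 0.0000 0.0000 0.0000]
Step 1: x=[7.0000 14.0000 15.0000 24.0000] v=[0.0000 2.0000 -10.0000 4.0000]
Step 2: x=[8.0000 9.0000 18.0000 24.5000] v=[2.0000 -10.0000 6.0000 1.0000]
Step 3: x=[4.0000 12.0000 18.5000 24.7500] v=[-8.0000 6.0000 1.0000 0.5000]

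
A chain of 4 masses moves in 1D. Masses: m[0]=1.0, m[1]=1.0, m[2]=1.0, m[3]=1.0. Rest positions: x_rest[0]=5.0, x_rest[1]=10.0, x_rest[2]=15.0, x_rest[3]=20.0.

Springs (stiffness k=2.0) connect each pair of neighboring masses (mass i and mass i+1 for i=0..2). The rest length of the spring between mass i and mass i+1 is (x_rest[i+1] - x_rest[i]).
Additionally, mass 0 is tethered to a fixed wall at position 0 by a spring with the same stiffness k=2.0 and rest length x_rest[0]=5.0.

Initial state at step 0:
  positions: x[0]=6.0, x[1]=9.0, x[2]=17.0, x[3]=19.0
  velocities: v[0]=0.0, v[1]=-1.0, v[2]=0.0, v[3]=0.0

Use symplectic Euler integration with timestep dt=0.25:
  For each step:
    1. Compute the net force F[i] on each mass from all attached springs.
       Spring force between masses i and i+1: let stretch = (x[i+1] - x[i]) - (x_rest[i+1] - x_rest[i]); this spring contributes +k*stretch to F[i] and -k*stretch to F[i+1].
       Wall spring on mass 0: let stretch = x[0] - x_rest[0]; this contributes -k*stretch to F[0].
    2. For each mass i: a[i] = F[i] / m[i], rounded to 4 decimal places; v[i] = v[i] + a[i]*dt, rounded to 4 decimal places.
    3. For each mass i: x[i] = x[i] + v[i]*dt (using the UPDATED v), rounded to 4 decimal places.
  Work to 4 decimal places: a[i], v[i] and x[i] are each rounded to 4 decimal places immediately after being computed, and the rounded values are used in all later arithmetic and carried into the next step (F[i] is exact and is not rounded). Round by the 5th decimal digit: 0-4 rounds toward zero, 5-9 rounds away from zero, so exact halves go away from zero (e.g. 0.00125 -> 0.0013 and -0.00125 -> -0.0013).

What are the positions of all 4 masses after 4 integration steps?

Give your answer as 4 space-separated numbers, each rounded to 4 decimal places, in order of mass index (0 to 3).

Step 0: x=[6.0000 9.0000 17.0000 19.0000] v=[0.0000 -1.0000 0.0000 0.0000]
Step 1: x=[5.6250 9.3750 16.2500 19.3750] v=[-1.5000 1.5000 -3.0000 1.5000]
Step 2: x=[5.0156 10.1406 15.0313 19.9844] v=[-2.4375 3.0625 -4.8750 2.4375]
Step 3: x=[4.4199 10.8770 13.8204 20.5997] v=[-2.3828 2.9454 -4.8438 2.4610]
Step 4: x=[4.0789 11.1742 13.0889 20.9926] v=[-1.3642 1.1886 -2.9259 1.5714]

Answer: 4.0789 11.1742 13.0889 20.9926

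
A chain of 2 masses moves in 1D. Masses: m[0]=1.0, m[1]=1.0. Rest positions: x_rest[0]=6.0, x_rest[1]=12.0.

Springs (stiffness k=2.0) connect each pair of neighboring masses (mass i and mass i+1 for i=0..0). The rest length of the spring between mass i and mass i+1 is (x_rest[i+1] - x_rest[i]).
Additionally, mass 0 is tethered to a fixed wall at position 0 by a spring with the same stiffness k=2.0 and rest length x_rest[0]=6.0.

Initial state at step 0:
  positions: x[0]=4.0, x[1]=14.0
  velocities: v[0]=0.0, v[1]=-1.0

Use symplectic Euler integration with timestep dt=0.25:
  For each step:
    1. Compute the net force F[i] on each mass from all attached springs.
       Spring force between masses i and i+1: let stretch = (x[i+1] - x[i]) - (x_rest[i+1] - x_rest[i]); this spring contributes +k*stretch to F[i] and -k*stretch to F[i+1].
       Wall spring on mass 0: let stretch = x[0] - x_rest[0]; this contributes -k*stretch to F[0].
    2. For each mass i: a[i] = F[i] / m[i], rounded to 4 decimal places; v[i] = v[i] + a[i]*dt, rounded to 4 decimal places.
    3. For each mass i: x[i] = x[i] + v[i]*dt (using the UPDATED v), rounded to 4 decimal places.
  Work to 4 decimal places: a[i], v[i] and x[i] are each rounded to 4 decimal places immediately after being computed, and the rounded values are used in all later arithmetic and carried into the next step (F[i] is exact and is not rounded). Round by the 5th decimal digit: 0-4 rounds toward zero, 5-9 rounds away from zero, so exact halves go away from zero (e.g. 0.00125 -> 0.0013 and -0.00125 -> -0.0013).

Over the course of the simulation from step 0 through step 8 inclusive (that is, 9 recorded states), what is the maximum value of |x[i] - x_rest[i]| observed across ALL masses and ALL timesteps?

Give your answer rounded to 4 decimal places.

Step 0: x=[4.0000 14.0000] v=[0.0000 -1.0000]
Step 1: x=[4.7500 13.2500] v=[3.0000 -3.0000]
Step 2: x=[5.9688 12.1875] v=[4.8750 -4.2500]
Step 3: x=[7.2188 11.0977] v=[5.0000 -4.3594]
Step 4: x=[8.0513 10.2730] v=[3.3301 -3.2989]
Step 5: x=[8.1551 9.9206] v=[0.4153 -1.4098]
Step 6: x=[7.4602 10.0975] v=[-2.7795 0.7075]
Step 7: x=[6.1625 10.6947] v=[-5.1910 2.3889]
Step 8: x=[4.6610 11.4754] v=[-6.0062 3.1228]
Max displacement = 2.1551

Answer: 2.1551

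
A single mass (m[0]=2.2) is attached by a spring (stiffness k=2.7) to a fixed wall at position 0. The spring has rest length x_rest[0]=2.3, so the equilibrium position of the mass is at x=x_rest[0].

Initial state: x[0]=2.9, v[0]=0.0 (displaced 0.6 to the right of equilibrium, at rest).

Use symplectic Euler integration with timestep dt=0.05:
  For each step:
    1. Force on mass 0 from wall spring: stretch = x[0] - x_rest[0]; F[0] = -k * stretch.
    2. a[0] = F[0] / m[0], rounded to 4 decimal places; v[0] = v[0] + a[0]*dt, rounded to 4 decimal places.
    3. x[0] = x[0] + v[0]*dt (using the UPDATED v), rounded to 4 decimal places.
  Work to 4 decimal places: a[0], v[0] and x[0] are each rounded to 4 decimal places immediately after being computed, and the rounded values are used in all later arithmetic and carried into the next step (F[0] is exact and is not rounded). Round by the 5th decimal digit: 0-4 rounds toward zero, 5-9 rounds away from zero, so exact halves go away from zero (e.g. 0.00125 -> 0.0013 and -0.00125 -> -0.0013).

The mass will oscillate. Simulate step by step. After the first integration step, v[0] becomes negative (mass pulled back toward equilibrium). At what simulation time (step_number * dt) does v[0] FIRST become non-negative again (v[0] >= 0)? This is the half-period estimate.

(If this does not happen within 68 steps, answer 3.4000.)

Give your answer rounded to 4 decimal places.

Step 0: x=[2.9000] v=[0.0000]
Step 1: x=[2.8982] v=[-0.0368]
Step 2: x=[2.8945] v=[-0.0735]
Step 3: x=[2.8890] v=[-0.1100]
Step 4: x=[2.8817] v=[-0.1461]
Step 5: x=[2.8726] v=[-0.1818]
Step 6: x=[2.8618] v=[-0.2169]
Step 7: x=[2.8492] v=[-0.2514]
Step 8: x=[2.8349] v=[-0.2851]
Step 9: x=[2.8190] v=[-0.3179]
Step 10: x=[2.8015] v=[-0.3498]
Step 11: x=[2.7825] v=[-0.3806]
Step 12: x=[2.7620] v=[-0.4102]
Step 13: x=[2.7401] v=[-0.4386]
Step 14: x=[2.7168] v=[-0.4656]
Step 15: x=[2.6922] v=[-0.4912]
Step 16: x=[2.6664] v=[-0.5153]
Step 17: x=[2.6395] v=[-0.5378]
Step 18: x=[2.6116] v=[-0.5586]
Step 19: x=[2.5827] v=[-0.5777]
Step 20: x=[2.5529] v=[-0.5951]
Step 21: x=[2.5224] v=[-0.6106]
Step 22: x=[2.4912] v=[-0.6242]
Step 23: x=[2.4594] v=[-0.6359]
Step 24: x=[2.4271] v=[-0.6457]
Step 25: x=[2.3944] v=[-0.6535]
Step 26: x=[2.3614] v=[-0.6593]
Step 27: x=[2.3282] v=[-0.6631]
Step 28: x=[2.2950] v=[-0.6648]
Step 29: x=[2.2618] v=[-0.6645]
Step 30: x=[2.2287] v=[-0.6622]
Step 31: x=[2.1958] v=[-0.6578]
Step 32: x=[2.1632] v=[-0.6514]
Step 33: x=[2.1311] v=[-0.6430]
Step 34: x=[2.0995] v=[-0.6326]
Step 35: x=[2.0685] v=[-0.6203]
Step 36: x=[2.0382] v=[-0.6061]
Step 37: x=[2.0087] v=[-0.5900]
Step 38: x=[1.9801] v=[-0.5721]
Step 39: x=[1.9525] v=[-0.5525]
Step 40: x=[1.9259] v=[-0.5312]
Step 41: x=[1.9005] v=[-0.5082]
Step 42: x=[1.8763] v=[-0.4837]
Step 43: x=[1.8534] v=[-0.4577]
Step 44: x=[1.8319] v=[-0.4303]
Step 45: x=[1.8118] v=[-0.4016]
Step 46: x=[1.7932] v=[-0.3716]
Step 47: x=[1.7762] v=[-0.3405]
Step 48: x=[1.7608] v=[-0.3084]
Step 49: x=[1.7470] v=[-0.2753]
Step 50: x=[1.7349] v=[-0.2414]
Step 51: x=[1.7246] v=[-0.2067]
Step 52: x=[1.7160] v=[-0.1714]
Step 53: x=[1.7092] v=[-0.1356]
Step 54: x=[1.7042] v=[-0.0993]
Step 55: x=[1.7011] v=[-0.0627]
Step 56: x=[1.6998] v=[-0.0260]
Step 57: x=[1.7003] v=[0.0108]
First v>=0 after going negative at step 57, time=2.8500

Answer: 2.8500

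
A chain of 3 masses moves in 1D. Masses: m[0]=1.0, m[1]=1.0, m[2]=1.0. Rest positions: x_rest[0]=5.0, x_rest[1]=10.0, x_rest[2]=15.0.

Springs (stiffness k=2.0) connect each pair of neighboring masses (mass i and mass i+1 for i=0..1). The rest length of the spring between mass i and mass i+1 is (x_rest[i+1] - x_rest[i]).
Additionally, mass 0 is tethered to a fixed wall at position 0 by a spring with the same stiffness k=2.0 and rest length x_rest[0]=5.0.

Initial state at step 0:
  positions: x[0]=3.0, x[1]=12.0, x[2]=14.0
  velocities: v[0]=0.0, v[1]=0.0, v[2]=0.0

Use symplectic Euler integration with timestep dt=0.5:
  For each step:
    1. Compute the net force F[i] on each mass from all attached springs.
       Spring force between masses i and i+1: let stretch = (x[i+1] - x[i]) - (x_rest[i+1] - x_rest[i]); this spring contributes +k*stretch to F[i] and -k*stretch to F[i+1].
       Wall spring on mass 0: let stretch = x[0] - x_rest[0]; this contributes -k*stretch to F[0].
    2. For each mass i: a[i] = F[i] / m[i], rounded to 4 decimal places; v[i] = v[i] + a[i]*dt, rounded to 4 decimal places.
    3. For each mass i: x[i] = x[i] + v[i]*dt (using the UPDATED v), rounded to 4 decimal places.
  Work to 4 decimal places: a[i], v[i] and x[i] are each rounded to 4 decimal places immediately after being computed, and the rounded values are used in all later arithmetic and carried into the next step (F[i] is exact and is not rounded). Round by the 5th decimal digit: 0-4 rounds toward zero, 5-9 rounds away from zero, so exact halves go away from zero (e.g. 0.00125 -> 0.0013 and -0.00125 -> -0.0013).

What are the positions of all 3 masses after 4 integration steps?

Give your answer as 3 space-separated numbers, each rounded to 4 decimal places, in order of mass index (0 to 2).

Step 0: x=[3.0000 12.0000 14.0000] v=[0.0000 0.0000 0.0000]
Step 1: x=[6.0000 8.5000 15.5000] v=[6.0000 -7.0000 3.0000]
Step 2: x=[7.2500 7.2500 16.0000] v=[2.5000 -2.5000 1.0000]
Step 3: x=[4.8750 10.3750 14.6250] v=[-4.7500 6.2500 -2.7500]
Step 4: x=[2.8125 12.8750 13.6250] v=[-4.1250 5.0000 -2.0000]

Answer: 2.8125 12.8750 13.6250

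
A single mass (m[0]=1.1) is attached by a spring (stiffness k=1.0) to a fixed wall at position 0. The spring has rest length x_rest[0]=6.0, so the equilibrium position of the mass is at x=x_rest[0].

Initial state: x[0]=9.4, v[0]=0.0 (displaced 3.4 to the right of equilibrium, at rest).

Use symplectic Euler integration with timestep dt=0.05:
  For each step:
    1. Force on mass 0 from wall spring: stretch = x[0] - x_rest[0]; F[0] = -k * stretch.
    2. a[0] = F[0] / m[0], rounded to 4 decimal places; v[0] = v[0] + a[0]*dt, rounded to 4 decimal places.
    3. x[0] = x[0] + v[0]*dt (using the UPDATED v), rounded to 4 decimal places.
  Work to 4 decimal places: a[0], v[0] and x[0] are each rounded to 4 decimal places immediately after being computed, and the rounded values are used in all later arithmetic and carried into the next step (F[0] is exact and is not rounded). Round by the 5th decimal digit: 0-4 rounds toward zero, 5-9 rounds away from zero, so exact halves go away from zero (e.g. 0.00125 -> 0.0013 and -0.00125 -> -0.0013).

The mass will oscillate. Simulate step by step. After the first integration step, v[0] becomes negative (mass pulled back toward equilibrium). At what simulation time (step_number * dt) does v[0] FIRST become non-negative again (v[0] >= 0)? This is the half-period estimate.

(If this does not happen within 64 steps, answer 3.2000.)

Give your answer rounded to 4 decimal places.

Answer: 3.2000

Derivation:
Step 0: x=[9.4000] v=[0.0000]
Step 1: x=[9.3923] v=[-0.1545]
Step 2: x=[9.3769] v=[-0.3087]
Step 3: x=[9.3538] v=[-0.4622]
Step 4: x=[9.3231] v=[-0.6146]
Step 5: x=[9.2848] v=[-0.7657]
Step 6: x=[9.2391] v=[-0.9150]
Step 7: x=[9.1860] v=[-1.0622]
Step 8: x=[9.1257] v=[-1.2070]
Step 9: x=[9.0582] v=[-1.3491]
Step 10: x=[8.9838] v=[-1.4881]
Step 11: x=[8.9026] v=[-1.6237]
Step 12: x=[8.8148] v=[-1.7556]
Step 13: x=[8.7206] v=[-1.8835]
Step 14: x=[8.6202] v=[-2.0072]
Step 15: x=[8.5139] v=[-2.1263]
Step 16: x=[8.4019] v=[-2.2406]
Step 17: x=[8.2844] v=[-2.3498]
Step 18: x=[8.1617] v=[-2.4536]
Step 19: x=[8.0341] v=[-2.5519]
Step 20: x=[7.9019] v=[-2.6444]
Step 21: x=[7.7654] v=[-2.7309]
Step 22: x=[7.6248] v=[-2.8111]
Step 23: x=[7.4806] v=[-2.8850]
Step 24: x=[7.3330] v=[-2.9523]
Step 25: x=[7.1824] v=[-3.0129]
Step 26: x=[7.0291] v=[-3.0666]
Step 27: x=[6.8734] v=[-3.1134]
Step 28: x=[6.7157] v=[-3.1531]
Step 29: x=[6.5564] v=[-3.1856]
Step 30: x=[6.3959] v=[-3.2109]
Step 31: x=[6.2345] v=[-3.2289]
Step 32: x=[6.0725] v=[-3.2396]
Step 33: x=[5.9104] v=[-3.2429]
Step 34: x=[5.7485] v=[-3.2388]
Step 35: x=[5.5871] v=[-3.2274]
Step 36: x=[5.4267] v=[-3.2086]
Step 37: x=[5.2676] v=[-3.1825]
Step 38: x=[5.1101] v=[-3.1492]
Step 39: x=[4.9547] v=[-3.1088]
Step 40: x=[4.8016] v=[-3.0613]
Step 41: x=[4.6513] v=[-3.0068]
Step 42: x=[4.5040] v=[-2.9455]
Step 43: x=[4.3601] v=[-2.8775]
Step 44: x=[4.2200] v=[-2.8030]
Step 45: x=[4.0839] v=[-2.7221]
Step 46: x=[3.9522] v=[-2.6350]
Step 47: x=[3.8251] v=[-2.5419]
Step 48: x=[3.7030] v=[-2.4430]
Step 49: x=[3.5861] v=[-2.3386]
Step 50: x=[3.4747] v=[-2.2289]
Step 51: x=[3.3690] v=[-2.1141]
Step 52: x=[3.2693] v=[-1.9945]
Step 53: x=[3.1758] v=[-1.8704]
Step 54: x=[3.0887] v=[-1.7420]
Step 55: x=[3.0082] v=[-1.6097]
Step 56: x=[2.9345] v=[-1.4737]
Step 57: x=[2.8678] v=[-1.3344]
Step 58: x=[2.8082] v=[-1.1920]
Step 59: x=[2.7559] v=[-1.0469]
Step 60: x=[2.7109] v=[-0.8994]
Step 61: x=[2.6734] v=[-0.7499]
Step 62: x=[2.6435] v=[-0.5987]
Step 63: x=[2.6212] v=[-0.4461]
Step 64: x=[2.6066] v=[-0.2925]
v[0] did not become non-negative within 64 steps; using fallback time=3.2000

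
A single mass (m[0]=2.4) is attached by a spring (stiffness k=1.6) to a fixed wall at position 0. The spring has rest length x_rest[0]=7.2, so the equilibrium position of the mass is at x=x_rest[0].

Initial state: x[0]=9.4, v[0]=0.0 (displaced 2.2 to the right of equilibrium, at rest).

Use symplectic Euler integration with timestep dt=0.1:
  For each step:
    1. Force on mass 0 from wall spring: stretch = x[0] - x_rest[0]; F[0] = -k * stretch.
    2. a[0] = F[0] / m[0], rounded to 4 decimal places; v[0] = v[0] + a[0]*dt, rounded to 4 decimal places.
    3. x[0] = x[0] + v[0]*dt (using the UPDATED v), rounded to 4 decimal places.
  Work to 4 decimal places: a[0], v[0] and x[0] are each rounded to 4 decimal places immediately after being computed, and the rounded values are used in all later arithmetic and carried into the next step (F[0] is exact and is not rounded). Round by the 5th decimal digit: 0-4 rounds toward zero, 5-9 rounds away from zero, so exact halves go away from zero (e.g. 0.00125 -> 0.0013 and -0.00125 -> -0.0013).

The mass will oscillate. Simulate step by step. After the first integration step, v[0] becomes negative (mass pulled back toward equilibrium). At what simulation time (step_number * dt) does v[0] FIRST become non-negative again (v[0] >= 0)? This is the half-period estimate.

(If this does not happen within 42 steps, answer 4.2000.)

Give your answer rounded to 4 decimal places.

Step 0: x=[9.4000] v=[0.0000]
Step 1: x=[9.3853] v=[-0.1467]
Step 2: x=[9.3561] v=[-0.2924]
Step 3: x=[9.3125] v=[-0.4361]
Step 4: x=[9.2548] v=[-0.5769]
Step 5: x=[9.1834] v=[-0.7139]
Step 6: x=[9.0988] v=[-0.8461]
Step 7: x=[9.0015] v=[-0.9727]
Step 8: x=[8.8922] v=[-1.0928]
Step 9: x=[8.7716] v=[-1.2056]
Step 10: x=[8.6406] v=[-1.3104]
Step 11: x=[8.5000] v=[-1.4064]
Step 12: x=[8.3507] v=[-1.4931]
Step 13: x=[8.1937] v=[-1.5698]
Step 14: x=[8.0301] v=[-1.6361]
Step 15: x=[7.8610] v=[-1.6914]
Step 16: x=[7.6875] v=[-1.7355]
Step 17: x=[7.5107] v=[-1.7680]
Step 18: x=[7.3318] v=[-1.7887]
Step 19: x=[7.1521] v=[-1.7975]
Step 20: x=[6.9727] v=[-1.7943]
Step 21: x=[6.7948] v=[-1.7792]
Step 22: x=[6.6196] v=[-1.7522]
Step 23: x=[6.4483] v=[-1.7135]
Step 24: x=[6.2820] v=[-1.6634]
Step 25: x=[6.1218] v=[-1.6022]
Step 26: x=[5.9688] v=[-1.5303]
Step 27: x=[5.8240] v=[-1.4482]
Step 28: x=[5.6884] v=[-1.3565]
Step 29: x=[5.5628] v=[-1.2557]
Step 30: x=[5.4481] v=[-1.1466]
Step 31: x=[5.3451] v=[-1.0298]
Step 32: x=[5.2545] v=[-0.9061]
Step 33: x=[5.1769] v=[-0.7764]
Step 34: x=[5.1128] v=[-0.6415]
Step 35: x=[5.0626] v=[-0.5024]
Step 36: x=[5.0266] v=[-0.3599]
Step 37: x=[5.0051] v=[-0.2150]
Step 38: x=[4.9982] v=[-0.0687]
Step 39: x=[5.0060] v=[0.0781]
First v>=0 after going negative at step 39, time=3.9000

Answer: 3.9000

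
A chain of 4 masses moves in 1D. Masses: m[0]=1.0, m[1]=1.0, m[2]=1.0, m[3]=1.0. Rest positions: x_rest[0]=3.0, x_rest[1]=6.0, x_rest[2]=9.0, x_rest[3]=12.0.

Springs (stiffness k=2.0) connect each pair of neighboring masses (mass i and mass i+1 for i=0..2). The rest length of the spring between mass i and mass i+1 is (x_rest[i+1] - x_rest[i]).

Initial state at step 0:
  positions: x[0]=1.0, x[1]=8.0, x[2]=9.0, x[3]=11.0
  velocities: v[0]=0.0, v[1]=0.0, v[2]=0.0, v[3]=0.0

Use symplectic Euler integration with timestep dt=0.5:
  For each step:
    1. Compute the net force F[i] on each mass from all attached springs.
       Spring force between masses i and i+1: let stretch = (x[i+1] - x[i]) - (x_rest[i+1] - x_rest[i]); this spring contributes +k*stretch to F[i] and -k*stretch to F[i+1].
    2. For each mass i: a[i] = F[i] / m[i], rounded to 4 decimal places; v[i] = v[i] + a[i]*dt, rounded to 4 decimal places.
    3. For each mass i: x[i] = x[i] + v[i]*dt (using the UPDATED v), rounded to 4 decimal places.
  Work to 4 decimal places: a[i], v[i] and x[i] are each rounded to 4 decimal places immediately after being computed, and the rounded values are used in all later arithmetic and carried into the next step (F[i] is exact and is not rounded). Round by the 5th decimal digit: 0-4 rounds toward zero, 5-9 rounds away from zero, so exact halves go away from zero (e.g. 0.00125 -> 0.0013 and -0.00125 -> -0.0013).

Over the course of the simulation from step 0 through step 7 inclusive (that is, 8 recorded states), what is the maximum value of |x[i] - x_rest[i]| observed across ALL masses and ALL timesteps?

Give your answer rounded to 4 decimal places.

Step 0: x=[1.0000 8.0000 9.0000 11.0000] v=[0.0000 0.0000 0.0000 0.0000]
Step 1: x=[3.0000 5.0000 9.5000 11.5000] v=[4.0000 -6.0000 1.0000 1.0000]
Step 2: x=[4.5000 3.2500 8.7500 12.5000] v=[3.0000 -3.5000 -1.5000 2.0000]
Step 3: x=[3.8750 4.8750 7.1250 13.1250] v=[-1.2500 3.2500 -3.2500 1.2500]
Step 4: x=[2.2500 7.1250 7.3750 12.2500] v=[-3.2500 4.5000 0.5000 -1.7500]
Step 5: x=[1.5625 7.0625 9.9375 10.4375] v=[-1.3750 -0.1250 5.1250 -3.6250]
Step 6: x=[2.1250 5.6875 11.3125 9.8750] v=[1.1250 -2.7500 2.7500 -1.1250]
Step 7: x=[2.9688 5.3438 9.1563 11.5313] v=[1.6875 -0.6875 -4.3125 3.3125]
Max displacement = 2.7500

Answer: 2.7500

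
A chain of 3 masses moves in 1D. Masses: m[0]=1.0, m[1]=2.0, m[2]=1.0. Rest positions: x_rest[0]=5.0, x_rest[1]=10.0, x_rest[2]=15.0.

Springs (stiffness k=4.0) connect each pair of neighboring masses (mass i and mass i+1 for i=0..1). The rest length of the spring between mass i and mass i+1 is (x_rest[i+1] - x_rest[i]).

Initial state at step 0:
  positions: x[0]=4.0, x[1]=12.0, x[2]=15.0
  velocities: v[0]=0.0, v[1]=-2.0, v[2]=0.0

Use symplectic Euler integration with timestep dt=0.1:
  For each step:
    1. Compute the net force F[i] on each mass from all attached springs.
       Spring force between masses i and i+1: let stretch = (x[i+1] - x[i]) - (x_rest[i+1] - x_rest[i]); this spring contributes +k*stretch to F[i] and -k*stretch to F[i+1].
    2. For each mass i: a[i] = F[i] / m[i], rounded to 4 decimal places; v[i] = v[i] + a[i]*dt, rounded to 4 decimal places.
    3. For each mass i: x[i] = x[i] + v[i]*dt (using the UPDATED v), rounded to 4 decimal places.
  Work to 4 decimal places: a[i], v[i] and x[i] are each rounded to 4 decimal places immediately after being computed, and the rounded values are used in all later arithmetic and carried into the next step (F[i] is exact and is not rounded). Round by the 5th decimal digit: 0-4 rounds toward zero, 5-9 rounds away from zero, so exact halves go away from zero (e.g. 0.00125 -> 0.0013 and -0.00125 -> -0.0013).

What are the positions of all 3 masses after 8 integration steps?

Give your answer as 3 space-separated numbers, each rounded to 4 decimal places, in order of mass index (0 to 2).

Step 0: x=[4.0000 12.0000 15.0000] v=[0.0000 -2.0000 0.0000]
Step 1: x=[4.1200 11.7000 15.0800] v=[1.2000 -3.0000 0.8000]
Step 2: x=[4.3432 11.3160 15.2248] v=[2.2320 -3.8400 1.4480]
Step 3: x=[4.6453 10.8707 15.4133] v=[3.0211 -4.4528 1.8845]
Step 4: x=[4.9964 10.3918 15.6201] v=[3.5113 -4.7894 2.0675]
Step 5: x=[5.3634 9.9095 15.8177] v=[3.6695 -4.8228 1.9762]
Step 6: x=[5.7122 9.4545 15.9790] v=[3.4879 -4.5504 1.6129]
Step 7: x=[6.0107 9.0551 16.0793] v=[2.9848 -3.9940 1.0031]
Step 8: x=[6.2310 8.7353 16.0986] v=[2.2026 -3.1980 0.1934]

Answer: 6.2310 8.7353 16.0986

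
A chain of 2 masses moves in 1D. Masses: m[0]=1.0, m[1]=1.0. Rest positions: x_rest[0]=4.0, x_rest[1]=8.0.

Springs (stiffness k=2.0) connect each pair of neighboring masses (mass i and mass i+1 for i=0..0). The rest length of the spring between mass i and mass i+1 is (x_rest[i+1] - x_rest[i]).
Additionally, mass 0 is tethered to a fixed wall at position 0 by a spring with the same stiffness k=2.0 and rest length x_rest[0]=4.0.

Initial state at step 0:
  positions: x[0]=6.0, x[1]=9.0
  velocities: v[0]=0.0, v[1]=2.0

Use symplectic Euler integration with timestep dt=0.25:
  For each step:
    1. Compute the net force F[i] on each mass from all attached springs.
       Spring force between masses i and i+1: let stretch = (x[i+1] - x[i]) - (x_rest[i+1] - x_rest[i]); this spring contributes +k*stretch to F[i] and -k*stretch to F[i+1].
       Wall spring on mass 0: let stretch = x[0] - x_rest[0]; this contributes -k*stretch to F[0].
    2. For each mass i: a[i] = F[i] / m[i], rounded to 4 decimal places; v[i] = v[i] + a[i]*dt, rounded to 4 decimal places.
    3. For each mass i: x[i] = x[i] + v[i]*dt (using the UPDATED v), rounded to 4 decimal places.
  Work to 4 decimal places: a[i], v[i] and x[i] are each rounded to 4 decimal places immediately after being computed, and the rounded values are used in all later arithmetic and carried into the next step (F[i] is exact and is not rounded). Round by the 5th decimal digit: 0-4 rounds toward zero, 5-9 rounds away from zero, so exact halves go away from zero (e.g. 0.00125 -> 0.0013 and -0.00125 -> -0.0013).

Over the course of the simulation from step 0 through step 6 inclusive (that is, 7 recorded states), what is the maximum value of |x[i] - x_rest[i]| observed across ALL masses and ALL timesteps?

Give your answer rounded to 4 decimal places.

Step 0: x=[6.0000 9.0000] v=[0.0000 2.0000]
Step 1: x=[5.6250 9.6250] v=[-1.5000 2.5000]
Step 2: x=[5.0469 10.2500] v=[-2.3125 2.5000]
Step 3: x=[4.4883 10.7246] v=[-2.2344 1.8985]
Step 4: x=[4.1482 10.9197] v=[-1.3604 0.7804]
Step 5: x=[4.1360 10.7684] v=[-0.0488 -0.6054]
Step 6: x=[4.4359 10.2880] v=[1.1994 -1.9216]
Max displacement = 2.9197

Answer: 2.9197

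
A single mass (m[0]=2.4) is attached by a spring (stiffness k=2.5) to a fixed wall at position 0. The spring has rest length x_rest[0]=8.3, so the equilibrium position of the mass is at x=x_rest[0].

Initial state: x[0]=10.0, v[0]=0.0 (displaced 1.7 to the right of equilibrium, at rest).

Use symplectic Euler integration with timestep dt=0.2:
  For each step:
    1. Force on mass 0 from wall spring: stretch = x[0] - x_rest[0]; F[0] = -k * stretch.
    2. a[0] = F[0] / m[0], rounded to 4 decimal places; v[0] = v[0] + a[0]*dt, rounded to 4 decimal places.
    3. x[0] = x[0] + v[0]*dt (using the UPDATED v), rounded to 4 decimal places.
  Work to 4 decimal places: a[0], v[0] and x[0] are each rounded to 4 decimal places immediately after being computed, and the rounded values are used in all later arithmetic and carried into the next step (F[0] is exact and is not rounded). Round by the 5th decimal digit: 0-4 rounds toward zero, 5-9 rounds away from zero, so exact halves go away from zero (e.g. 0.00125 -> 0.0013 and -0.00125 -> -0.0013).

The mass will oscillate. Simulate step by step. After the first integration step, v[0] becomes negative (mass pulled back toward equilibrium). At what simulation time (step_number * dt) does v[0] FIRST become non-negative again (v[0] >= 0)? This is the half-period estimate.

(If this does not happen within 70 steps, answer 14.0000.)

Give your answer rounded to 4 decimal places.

Answer: 3.2000

Derivation:
Step 0: x=[10.0000] v=[0.0000]
Step 1: x=[9.9292] v=[-0.3542]
Step 2: x=[9.7905] v=[-0.6936]
Step 3: x=[9.5897] v=[-1.0041]
Step 4: x=[9.3351] v=[-1.2728]
Step 5: x=[9.0374] v=[-1.4884]
Step 6: x=[8.7090] v=[-1.6420]
Step 7: x=[8.3636] v=[-1.7272]
Step 8: x=[8.0155] v=[-1.7405]
Step 9: x=[7.6793] v=[-1.6812]
Step 10: x=[7.3689] v=[-1.5519]
Step 11: x=[7.0973] v=[-1.3579]
Step 12: x=[6.8758] v=[-1.1073]
Step 13: x=[6.7137] v=[-0.8106]
Step 14: x=[6.6177] v=[-0.4801]
Step 15: x=[6.5918] v=[-0.1296]
Step 16: x=[6.6371] v=[0.2263]
First v>=0 after going negative at step 16, time=3.2000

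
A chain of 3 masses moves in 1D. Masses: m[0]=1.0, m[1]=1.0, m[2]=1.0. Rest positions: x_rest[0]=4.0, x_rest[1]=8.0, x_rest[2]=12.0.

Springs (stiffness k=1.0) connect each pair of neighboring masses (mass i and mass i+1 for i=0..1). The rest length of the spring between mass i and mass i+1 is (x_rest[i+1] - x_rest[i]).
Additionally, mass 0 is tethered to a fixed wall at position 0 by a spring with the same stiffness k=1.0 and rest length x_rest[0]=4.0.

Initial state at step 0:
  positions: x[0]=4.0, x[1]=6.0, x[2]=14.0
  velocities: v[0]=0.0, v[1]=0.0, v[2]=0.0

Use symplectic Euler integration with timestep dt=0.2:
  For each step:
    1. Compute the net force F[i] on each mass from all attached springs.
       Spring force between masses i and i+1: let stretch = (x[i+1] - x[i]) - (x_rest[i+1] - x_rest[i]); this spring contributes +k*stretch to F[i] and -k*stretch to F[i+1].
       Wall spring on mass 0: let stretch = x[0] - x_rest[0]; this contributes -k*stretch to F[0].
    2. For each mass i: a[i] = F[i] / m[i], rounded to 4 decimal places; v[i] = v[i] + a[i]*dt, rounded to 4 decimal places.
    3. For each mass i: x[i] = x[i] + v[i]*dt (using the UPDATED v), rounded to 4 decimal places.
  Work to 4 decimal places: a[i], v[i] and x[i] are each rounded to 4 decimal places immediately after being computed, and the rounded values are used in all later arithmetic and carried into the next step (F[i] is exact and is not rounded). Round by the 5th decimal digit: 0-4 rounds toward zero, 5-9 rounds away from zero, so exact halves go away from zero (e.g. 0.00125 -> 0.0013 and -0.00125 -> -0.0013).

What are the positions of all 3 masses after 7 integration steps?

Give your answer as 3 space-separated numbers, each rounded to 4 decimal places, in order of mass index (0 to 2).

Step 0: x=[4.0000 6.0000 14.0000] v=[0.0000 0.0000 0.0000]
Step 1: x=[3.9200 6.2400 13.8400] v=[-0.4000 1.2000 -0.8000]
Step 2: x=[3.7760 6.6912 13.5360] v=[-0.7200 2.2560 -1.5200]
Step 3: x=[3.5976 7.2996 13.1182] v=[-0.8922 3.0419 -2.0890]
Step 4: x=[3.4233 7.9926 12.6277] v=[-0.8713 3.4652 -2.4527]
Step 5: x=[3.2949 8.6883 12.1118] v=[-0.6421 3.4784 -2.5797]
Step 6: x=[3.2504 9.3052 11.6189] v=[-0.2224 3.0844 -2.4644]
Step 7: x=[3.3181 9.7724 11.1935] v=[0.3385 2.3362 -2.1271]

Answer: 3.3181 9.7724 11.1935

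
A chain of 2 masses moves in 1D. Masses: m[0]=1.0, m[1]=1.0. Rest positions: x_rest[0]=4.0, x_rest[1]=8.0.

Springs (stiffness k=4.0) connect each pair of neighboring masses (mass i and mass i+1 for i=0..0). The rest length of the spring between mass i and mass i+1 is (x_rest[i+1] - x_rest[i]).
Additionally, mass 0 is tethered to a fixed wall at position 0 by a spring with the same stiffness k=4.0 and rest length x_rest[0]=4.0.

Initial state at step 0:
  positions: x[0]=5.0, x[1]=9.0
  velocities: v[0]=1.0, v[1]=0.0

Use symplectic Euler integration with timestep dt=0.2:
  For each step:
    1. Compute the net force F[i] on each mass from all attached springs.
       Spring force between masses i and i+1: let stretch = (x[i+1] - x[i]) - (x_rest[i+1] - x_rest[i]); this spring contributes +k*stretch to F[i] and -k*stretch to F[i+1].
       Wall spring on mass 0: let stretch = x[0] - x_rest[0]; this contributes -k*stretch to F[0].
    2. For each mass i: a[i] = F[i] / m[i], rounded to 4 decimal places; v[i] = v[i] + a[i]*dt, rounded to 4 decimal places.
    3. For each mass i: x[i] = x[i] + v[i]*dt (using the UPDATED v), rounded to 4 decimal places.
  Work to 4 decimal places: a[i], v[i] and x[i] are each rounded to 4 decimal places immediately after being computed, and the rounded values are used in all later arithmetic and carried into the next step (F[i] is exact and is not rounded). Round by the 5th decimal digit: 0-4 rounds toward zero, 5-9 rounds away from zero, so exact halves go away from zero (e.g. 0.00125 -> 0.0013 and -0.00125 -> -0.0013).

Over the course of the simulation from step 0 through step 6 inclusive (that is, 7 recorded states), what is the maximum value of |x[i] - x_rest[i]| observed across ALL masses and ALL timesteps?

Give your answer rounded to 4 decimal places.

Answer: 1.0400

Derivation:
Step 0: x=[5.0000 9.0000] v=[1.0000 0.0000]
Step 1: x=[5.0400 9.0000] v=[0.2000 0.0000]
Step 2: x=[4.9072 9.0064] v=[-0.6640 0.0320]
Step 3: x=[4.6451 8.9969] v=[-1.3104 -0.0474]
Step 4: x=[4.3361 8.9311] v=[-1.5450 -0.3288]
Step 5: x=[4.0685 8.7701] v=[-1.3379 -0.8048]
Step 6: x=[3.9022 8.4969] v=[-0.8314 -1.3661]
Max displacement = 1.0400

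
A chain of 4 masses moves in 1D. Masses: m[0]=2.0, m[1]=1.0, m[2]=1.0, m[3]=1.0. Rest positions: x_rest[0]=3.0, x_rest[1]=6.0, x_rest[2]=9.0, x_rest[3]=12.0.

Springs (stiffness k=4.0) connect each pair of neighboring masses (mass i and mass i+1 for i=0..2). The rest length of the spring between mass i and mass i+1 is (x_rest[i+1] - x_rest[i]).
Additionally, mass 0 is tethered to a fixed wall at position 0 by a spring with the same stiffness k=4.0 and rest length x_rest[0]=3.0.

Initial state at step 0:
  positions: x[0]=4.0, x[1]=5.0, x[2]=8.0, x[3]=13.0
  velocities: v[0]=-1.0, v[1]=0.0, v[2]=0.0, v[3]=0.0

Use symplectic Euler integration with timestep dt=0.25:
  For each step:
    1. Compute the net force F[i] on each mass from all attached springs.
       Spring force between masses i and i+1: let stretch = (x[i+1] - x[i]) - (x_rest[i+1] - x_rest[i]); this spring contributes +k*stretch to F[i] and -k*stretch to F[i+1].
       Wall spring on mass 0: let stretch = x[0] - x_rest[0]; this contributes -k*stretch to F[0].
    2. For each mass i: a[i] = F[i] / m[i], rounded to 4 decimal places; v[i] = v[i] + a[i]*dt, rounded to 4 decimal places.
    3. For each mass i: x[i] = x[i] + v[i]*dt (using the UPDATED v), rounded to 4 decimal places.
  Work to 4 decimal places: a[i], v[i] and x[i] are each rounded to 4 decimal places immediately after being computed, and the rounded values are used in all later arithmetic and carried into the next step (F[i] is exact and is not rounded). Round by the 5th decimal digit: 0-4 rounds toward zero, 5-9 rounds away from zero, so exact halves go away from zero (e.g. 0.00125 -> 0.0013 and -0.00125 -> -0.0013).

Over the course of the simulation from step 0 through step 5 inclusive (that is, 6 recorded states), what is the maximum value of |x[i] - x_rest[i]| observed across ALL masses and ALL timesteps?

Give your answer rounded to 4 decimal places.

Answer: 1.3476

Derivation:
Step 0: x=[4.0000 5.0000 8.0000 13.0000] v=[-1.0000 0.0000 0.0000 0.0000]
Step 1: x=[3.3750 5.5000 8.5000 12.5000] v=[-2.5000 2.0000 2.0000 -2.0000]
Step 2: x=[2.5938 6.2188 9.2500 11.7500] v=[-3.1250 2.8750 3.0000 -3.0000]
Step 3: x=[1.9415 6.7891 9.8672 11.1250] v=[-2.6094 2.2812 2.4688 -2.5000]
Step 4: x=[1.6524 6.9170 10.0293 10.9356] v=[-1.1564 0.5117 0.6485 -0.7578]
Step 5: x=[1.8148 6.5069 9.6399 11.2696] v=[0.6497 -1.6406 -1.5575 1.3359]
Max displacement = 1.3476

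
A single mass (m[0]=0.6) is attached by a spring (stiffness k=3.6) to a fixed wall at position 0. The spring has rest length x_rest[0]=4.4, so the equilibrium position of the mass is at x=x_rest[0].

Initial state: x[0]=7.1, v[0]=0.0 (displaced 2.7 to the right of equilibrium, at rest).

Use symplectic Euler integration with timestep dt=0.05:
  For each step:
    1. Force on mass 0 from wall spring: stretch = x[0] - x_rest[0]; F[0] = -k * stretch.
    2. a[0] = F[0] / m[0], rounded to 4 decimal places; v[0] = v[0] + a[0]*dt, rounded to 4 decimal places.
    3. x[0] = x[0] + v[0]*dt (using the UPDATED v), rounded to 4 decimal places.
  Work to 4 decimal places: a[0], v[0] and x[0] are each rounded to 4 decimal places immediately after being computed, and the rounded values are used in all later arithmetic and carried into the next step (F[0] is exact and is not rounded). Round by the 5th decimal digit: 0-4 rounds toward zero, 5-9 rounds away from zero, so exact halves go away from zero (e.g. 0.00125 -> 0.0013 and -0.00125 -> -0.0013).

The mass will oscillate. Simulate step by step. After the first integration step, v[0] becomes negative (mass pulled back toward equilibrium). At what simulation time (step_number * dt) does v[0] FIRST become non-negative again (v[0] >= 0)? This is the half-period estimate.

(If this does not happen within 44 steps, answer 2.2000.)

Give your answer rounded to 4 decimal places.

Step 0: x=[7.1000] v=[0.0000]
Step 1: x=[7.0595] v=[-0.8100]
Step 2: x=[6.9791] v=[-1.6079]
Step 3: x=[6.8600] v=[-2.3816]
Step 4: x=[6.7040] v=[-3.1196]
Step 5: x=[6.5135] v=[-3.8108]
Step 6: x=[6.2913] v=[-4.4449]
Step 7: x=[6.0407] v=[-5.0123]
Step 8: x=[5.7655] v=[-5.5045]
Step 9: x=[5.4698] v=[-5.9142]
Step 10: x=[5.1580] v=[-6.2351]
Step 11: x=[4.8349] v=[-6.4625]
Step 12: x=[4.5053] v=[-6.5930]
Step 13: x=[4.1741] v=[-6.6246]
Step 14: x=[3.8463] v=[-6.5568]
Step 15: x=[3.5268] v=[-6.3907]
Step 16: x=[3.2204] v=[-6.1287]
Step 17: x=[2.9317] v=[-5.7748]
Step 18: x=[2.6650] v=[-5.3343]
Step 19: x=[2.4243] v=[-4.8138]
Step 20: x=[2.2132] v=[-4.2211]
Step 21: x=[2.0349] v=[-3.5651]
Step 22: x=[1.8921] v=[-2.8556]
Step 23: x=[1.7869] v=[-2.1032]
Step 24: x=[1.7209] v=[-1.3193]
Step 25: x=[1.6951] v=[-0.5156]
Step 26: x=[1.7099] v=[0.2959]
First v>=0 after going negative at step 26, time=1.3000

Answer: 1.3000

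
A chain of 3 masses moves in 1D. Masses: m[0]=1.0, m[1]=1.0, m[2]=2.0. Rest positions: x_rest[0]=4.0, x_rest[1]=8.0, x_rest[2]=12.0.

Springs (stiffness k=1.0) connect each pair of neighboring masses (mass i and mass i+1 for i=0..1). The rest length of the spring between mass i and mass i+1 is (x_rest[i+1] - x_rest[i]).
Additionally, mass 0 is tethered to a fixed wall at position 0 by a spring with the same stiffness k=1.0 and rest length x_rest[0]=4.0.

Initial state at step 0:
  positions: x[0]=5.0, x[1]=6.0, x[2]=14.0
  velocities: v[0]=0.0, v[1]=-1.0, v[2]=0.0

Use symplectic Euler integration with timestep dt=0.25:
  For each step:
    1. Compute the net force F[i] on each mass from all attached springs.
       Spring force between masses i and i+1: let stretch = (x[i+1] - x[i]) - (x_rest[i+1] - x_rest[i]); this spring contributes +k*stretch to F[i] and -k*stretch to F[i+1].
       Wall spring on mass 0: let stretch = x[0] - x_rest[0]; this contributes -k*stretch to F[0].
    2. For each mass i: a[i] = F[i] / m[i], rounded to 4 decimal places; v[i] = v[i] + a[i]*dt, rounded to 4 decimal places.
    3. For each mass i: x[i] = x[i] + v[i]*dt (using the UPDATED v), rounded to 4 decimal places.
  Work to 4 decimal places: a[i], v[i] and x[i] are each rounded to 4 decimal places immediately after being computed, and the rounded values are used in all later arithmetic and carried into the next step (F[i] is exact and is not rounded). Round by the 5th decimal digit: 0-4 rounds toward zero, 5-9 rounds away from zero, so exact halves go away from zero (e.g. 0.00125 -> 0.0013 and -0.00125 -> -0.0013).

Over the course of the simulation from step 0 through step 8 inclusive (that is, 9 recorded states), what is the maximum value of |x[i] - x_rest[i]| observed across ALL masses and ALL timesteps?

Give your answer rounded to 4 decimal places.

Step 0: x=[5.0000 6.0000 14.0000] v=[0.0000 -1.0000 0.0000]
Step 1: x=[4.7500 6.1875 13.8750] v=[-1.0000 0.7500 -0.5000]
Step 2: x=[4.2930 6.7656 13.6348] v=[-1.8281 2.3125 -0.9610]
Step 3: x=[3.7222 7.6185 13.3049] v=[-2.2832 3.4117 -1.3197]
Step 4: x=[3.1623 8.5833 12.9223] v=[-2.2397 3.8592 -1.5305]
Step 5: x=[2.7436 9.4805 12.5291] v=[-1.6750 3.5887 -1.5729]
Step 6: x=[2.5744 10.1472 12.1656] v=[-0.6767 2.6666 -1.4540]
Step 7: x=[2.7176 10.4667 11.8640] v=[0.5729 1.2780 -1.2063]
Step 8: x=[3.1753 10.3892 11.6438] v=[1.8308 -0.3100 -0.8810]
Max displacement = 2.4667

Answer: 2.4667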